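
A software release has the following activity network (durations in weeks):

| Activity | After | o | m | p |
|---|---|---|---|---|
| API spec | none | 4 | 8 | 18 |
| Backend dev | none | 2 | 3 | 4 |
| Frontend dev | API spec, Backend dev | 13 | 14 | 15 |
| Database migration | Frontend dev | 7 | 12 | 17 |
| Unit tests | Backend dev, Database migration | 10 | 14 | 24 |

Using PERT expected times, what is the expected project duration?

te_API spec = (4 + 4·8 + 18)/6 = 54/6 = 9
te_Backend dev = (2 + 4·3 + 4)/6 = 18/6 = 3
te_Frontend dev = (13 + 4·14 + 15)/6 = 84/6 = 14
te_Database migration = (7 + 4·12 + 17)/6 = 72/6 = 12
te_Unit tests = (10 + 4·14 + 24)/6 = 90/6 = 15

Forward pass:
ES_API spec = 0; EF_API spec = 9
ES_Backend dev = 0; EF_Backend dev = 3
ES_Frontend dev = max(EF_API spec=9, EF_Backend dev=3) = 9; EF_Frontend dev = 9+14 = 23
ES_Database migration = 23; EF_Database migration = 23+12 = 35
ES_Unit tests = max(EF_Backend dev=3, EF_Database migration=35) = 35; EF_Unit tests = 35+15 = 50
Expected project duration μ = 50 weeks. Critical path: API spec → Frontend dev → Database migration → Unit tests.

50 weeks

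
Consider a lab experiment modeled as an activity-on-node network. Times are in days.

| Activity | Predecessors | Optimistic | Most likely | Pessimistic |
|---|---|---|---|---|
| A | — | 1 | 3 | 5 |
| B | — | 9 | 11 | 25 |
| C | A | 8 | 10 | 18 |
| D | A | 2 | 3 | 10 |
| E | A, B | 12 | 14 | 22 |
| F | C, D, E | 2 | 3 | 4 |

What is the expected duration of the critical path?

te_A = (1 + 4·3 + 5)/6 = 18/6 = 3
te_B = (9 + 4·11 + 25)/6 = 78/6 = 13
te_C = (8 + 4·10 + 18)/6 = 66/6 = 11
te_D = (2 + 4·3 + 10)/6 = 24/6 = 4
te_E = (12 + 4·14 + 22)/6 = 90/6 = 15
te_F = (2 + 4·3 + 4)/6 = 18/6 = 3

Forward pass:
ES_A = 0; EF_A = 3
ES_B = 0; EF_B = 13
ES_C = 3; EF_C = 3+11 = 14
ES_D = 3; EF_D = 3+4 = 7
ES_E = max(EF_A=3, EF_B=13) = 13; EF_E = 13+15 = 28
ES_F = max(EF_C=14, EF_D=7, EF_E=28) = 28; EF_F = 28+3 = 31
Expected project duration μ = 31 days. Critical path: B → E → F.

31 days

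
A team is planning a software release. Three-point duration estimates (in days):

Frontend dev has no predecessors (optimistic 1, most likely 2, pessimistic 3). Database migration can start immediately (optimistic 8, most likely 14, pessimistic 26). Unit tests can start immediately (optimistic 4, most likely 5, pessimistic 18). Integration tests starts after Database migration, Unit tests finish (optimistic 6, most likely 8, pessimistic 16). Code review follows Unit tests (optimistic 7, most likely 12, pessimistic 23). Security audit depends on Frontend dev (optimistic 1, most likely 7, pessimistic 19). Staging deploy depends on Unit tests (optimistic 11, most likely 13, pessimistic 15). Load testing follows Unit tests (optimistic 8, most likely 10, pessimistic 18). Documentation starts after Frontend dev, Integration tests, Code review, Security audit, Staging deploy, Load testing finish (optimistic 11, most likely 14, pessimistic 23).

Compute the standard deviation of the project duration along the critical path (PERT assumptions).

te_Frontend dev = (1 + 4·2 + 3)/6 = 12/6 = 2; σ²_Frontend dev = ((3−1)/6)² = 0.111
te_Database migration = (8 + 4·14 + 26)/6 = 90/6 = 15; σ²_Database migration = ((26−8)/6)² = 9.000
te_Unit tests = (4 + 4·5 + 18)/6 = 42/6 = 7; σ²_Unit tests = ((18−4)/6)² = 5.444
te_Integration tests = (6 + 4·8 + 16)/6 = 54/6 = 9; σ²_Integration tests = ((16−6)/6)² = 2.778
te_Code review = (7 + 4·12 + 23)/6 = 78/6 = 13; σ²_Code review = ((23−7)/6)² = 7.111
te_Security audit = (1 + 4·7 + 19)/6 = 48/6 = 8; σ²_Security audit = ((19−1)/6)² = 9.000
te_Staging deploy = (11 + 4·13 + 15)/6 = 78/6 = 13; σ²_Staging deploy = ((15−11)/6)² = 0.444
te_Load testing = (8 + 4·10 + 18)/6 = 66/6 = 11; σ²_Load testing = ((18−8)/6)² = 2.778
te_Documentation = (11 + 4·14 + 23)/6 = 90/6 = 15; σ²_Documentation = ((23−11)/6)² = 4.000

Forward pass:
ES_Frontend dev = 0; EF_Frontend dev = 2
ES_Database migration = 0; EF_Database migration = 15
ES_Unit tests = 0; EF_Unit tests = 7
ES_Integration tests = max(EF_Database migration=15, EF_Unit tests=7) = 15; EF_Integration tests = 15+9 = 24
ES_Code review = 7; EF_Code review = 7+13 = 20
ES_Security audit = 2; EF_Security audit = 2+8 = 10
ES_Staging deploy = 7; EF_Staging deploy = 7+13 = 20
ES_Load testing = 7; EF_Load testing = 7+11 = 18
ES_Documentation = max(EF_Frontend dev=2, EF_Integration tests=24, EF_Code review=20, EF_Security audit=10, EF_Staging deploy=20, EF_Load testing=18) = 24; EF_Documentation = 24+15 = 39
Expected project duration μ = 39 days. Critical path: Database migration → Integration tests → Documentation.

Variance along critical path = 9.000 + 2.778 + 4.000 = 15.778
σ = √15.778 = 3.972 days

3.97 days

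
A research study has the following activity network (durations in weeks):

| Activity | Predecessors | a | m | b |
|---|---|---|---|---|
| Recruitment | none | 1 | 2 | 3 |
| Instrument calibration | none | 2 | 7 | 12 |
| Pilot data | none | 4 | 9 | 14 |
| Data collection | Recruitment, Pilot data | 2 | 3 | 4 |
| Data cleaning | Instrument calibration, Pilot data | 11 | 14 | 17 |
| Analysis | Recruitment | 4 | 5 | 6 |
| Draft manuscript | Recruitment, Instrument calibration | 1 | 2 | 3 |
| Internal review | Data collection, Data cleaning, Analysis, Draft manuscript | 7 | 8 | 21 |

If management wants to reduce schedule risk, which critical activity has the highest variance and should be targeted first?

Internal review

te_Recruitment = (1 + 4·2 + 3)/6 = 12/6 = 2; σ²_Recruitment = ((3−1)/6)² = 0.111
te_Instrument calibration = (2 + 4·7 + 12)/6 = 42/6 = 7; σ²_Instrument calibration = ((12−2)/6)² = 2.778
te_Pilot data = (4 + 4·9 + 14)/6 = 54/6 = 9; σ²_Pilot data = ((14−4)/6)² = 2.778
te_Data collection = (2 + 4·3 + 4)/6 = 18/6 = 3; σ²_Data collection = ((4−2)/6)² = 0.111
te_Data cleaning = (11 + 4·14 + 17)/6 = 84/6 = 14; σ²_Data cleaning = ((17−11)/6)² = 1.000
te_Analysis = (4 + 4·5 + 6)/6 = 30/6 = 5; σ²_Analysis = ((6−4)/6)² = 0.111
te_Draft manuscript = (1 + 4·2 + 3)/6 = 12/6 = 2; σ²_Draft manuscript = ((3−1)/6)² = 0.111
te_Internal review = (7 + 4·8 + 21)/6 = 60/6 = 10; σ²_Internal review = ((21−7)/6)² = 5.444

Forward pass:
ES_Recruitment = 0; EF_Recruitment = 2
ES_Instrument calibration = 0; EF_Instrument calibration = 7
ES_Pilot data = 0; EF_Pilot data = 9
ES_Data collection = max(EF_Recruitment=2, EF_Pilot data=9) = 9; EF_Data collection = 9+3 = 12
ES_Data cleaning = max(EF_Instrument calibration=7, EF_Pilot data=9) = 9; EF_Data cleaning = 9+14 = 23
ES_Analysis = 2; EF_Analysis = 2+5 = 7
ES_Draft manuscript = max(EF_Recruitment=2, EF_Instrument calibration=7) = 7; EF_Draft manuscript = 7+2 = 9
ES_Internal review = max(EF_Data collection=12, EF_Data cleaning=23, EF_Analysis=7, EF_Draft manuscript=9) = 23; EF_Internal review = 23+10 = 33
Expected project duration μ = 33 weeks. Critical path: Pilot data → Data cleaning → Internal review.

Variances on critical path: σ²_Pilot data=2.778, σ²_Data cleaning=1.000, σ²_Internal review=5.444.
Largest is σ²_Internal review = 5.444.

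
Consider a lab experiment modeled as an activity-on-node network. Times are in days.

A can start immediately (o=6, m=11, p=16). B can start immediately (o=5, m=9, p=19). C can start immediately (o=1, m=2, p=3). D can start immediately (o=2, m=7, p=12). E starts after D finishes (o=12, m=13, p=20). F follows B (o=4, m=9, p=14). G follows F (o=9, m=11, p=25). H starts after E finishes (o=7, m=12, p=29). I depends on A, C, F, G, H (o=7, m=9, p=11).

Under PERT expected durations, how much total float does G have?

te_A = (6 + 4·11 + 16)/6 = 66/6 = 11
te_B = (5 + 4·9 + 19)/6 = 60/6 = 10
te_C = (1 + 4·2 + 3)/6 = 12/6 = 2
te_D = (2 + 4·7 + 12)/6 = 42/6 = 7
te_E = (12 + 4·13 + 20)/6 = 84/6 = 14
te_F = (4 + 4·9 + 14)/6 = 54/6 = 9
te_G = (9 + 4·11 + 25)/6 = 78/6 = 13
te_H = (7 + 4·12 + 29)/6 = 84/6 = 14
te_I = (7 + 4·9 + 11)/6 = 54/6 = 9

Forward pass:
ES_A = 0; EF_A = 11
ES_B = 0; EF_B = 10
ES_C = 0; EF_C = 2
ES_D = 0; EF_D = 7
ES_E = 7; EF_E = 7+14 = 21
ES_F = 10; EF_F = 10+9 = 19
ES_G = 19; EF_G = 19+13 = 32
ES_H = 21; EF_H = 21+14 = 35
ES_I = max(EF_A=11, EF_C=2, EF_F=19, EF_G=32, EF_H=35) = 35; EF_I = 35+9 = 44
Expected project duration μ = 44 days. Critical path: D → E → H → I.

Backward pass:
LF_I = 44; LS_I = 44−9 = 35
LF_H = LS_I = 35; LS_H = 35−14 = 21
LF_G = LS_I = 35; LS_G = 35−13 = 22
LF_F = min(LS_G=22, LS_I=35) = 22; LS_F = 22−9 = 13
LF_E = LS_H = 21; LS_E = 21−14 = 7
LF_D = LS_E = 7; LS_D = 7−7 = 0
LF_C = LS_I = 35; LS_C = 35−2 = 33
LF_B = LS_F = 13; LS_B = 13−10 = 3
LF_A = LS_I = 35; LS_A = 35−11 = 24
Slack_G = LS_G − ES_G = 22 − 19 = 3

3 days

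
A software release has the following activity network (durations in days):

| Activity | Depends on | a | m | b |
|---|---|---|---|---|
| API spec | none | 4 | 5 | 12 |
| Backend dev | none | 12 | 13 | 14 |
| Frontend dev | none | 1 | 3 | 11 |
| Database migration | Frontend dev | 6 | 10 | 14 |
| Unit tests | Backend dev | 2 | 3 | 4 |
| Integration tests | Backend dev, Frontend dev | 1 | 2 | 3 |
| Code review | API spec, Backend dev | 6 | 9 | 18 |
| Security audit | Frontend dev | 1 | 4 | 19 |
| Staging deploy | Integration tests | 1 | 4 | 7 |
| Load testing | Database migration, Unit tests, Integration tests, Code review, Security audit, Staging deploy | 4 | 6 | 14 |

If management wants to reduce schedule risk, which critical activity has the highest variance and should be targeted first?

Code review

te_API spec = (4 + 4·5 + 12)/6 = 36/6 = 6; σ²_API spec = ((12−4)/6)² = 1.778
te_Backend dev = (12 + 4·13 + 14)/6 = 78/6 = 13; σ²_Backend dev = ((14−12)/6)² = 0.111
te_Frontend dev = (1 + 4·3 + 11)/6 = 24/6 = 4; σ²_Frontend dev = ((11−1)/6)² = 2.778
te_Database migration = (6 + 4·10 + 14)/6 = 60/6 = 10; σ²_Database migration = ((14−6)/6)² = 1.778
te_Unit tests = (2 + 4·3 + 4)/6 = 18/6 = 3; σ²_Unit tests = ((4−2)/6)² = 0.111
te_Integration tests = (1 + 4·2 + 3)/6 = 12/6 = 2; σ²_Integration tests = ((3−1)/6)² = 0.111
te_Code review = (6 + 4·9 + 18)/6 = 60/6 = 10; σ²_Code review = ((18−6)/6)² = 4.000
te_Security audit = (1 + 4·4 + 19)/6 = 36/6 = 6; σ²_Security audit = ((19−1)/6)² = 9.000
te_Staging deploy = (1 + 4·4 + 7)/6 = 24/6 = 4; σ²_Staging deploy = ((7−1)/6)² = 1.000
te_Load testing = (4 + 4·6 + 14)/6 = 42/6 = 7; σ²_Load testing = ((14−4)/6)² = 2.778

Forward pass:
ES_API spec = 0; EF_API spec = 6
ES_Backend dev = 0; EF_Backend dev = 13
ES_Frontend dev = 0; EF_Frontend dev = 4
ES_Database migration = 4; EF_Database migration = 4+10 = 14
ES_Unit tests = 13; EF_Unit tests = 13+3 = 16
ES_Integration tests = max(EF_Backend dev=13, EF_Frontend dev=4) = 13; EF_Integration tests = 13+2 = 15
ES_Code review = max(EF_API spec=6, EF_Backend dev=13) = 13; EF_Code review = 13+10 = 23
ES_Security audit = 4; EF_Security audit = 4+6 = 10
ES_Staging deploy = 15; EF_Staging deploy = 15+4 = 19
ES_Load testing = max(EF_Database migration=14, EF_Unit tests=16, EF_Integration tests=15, EF_Code review=23, EF_Security audit=10, EF_Staging deploy=19) = 23; EF_Load testing = 23+7 = 30
Expected project duration μ = 30 days. Critical path: Backend dev → Code review → Load testing.

Variances on critical path: σ²_Backend dev=0.111, σ²_Code review=4.000, σ²_Load testing=2.778.
Largest is σ²_Code review = 4.000.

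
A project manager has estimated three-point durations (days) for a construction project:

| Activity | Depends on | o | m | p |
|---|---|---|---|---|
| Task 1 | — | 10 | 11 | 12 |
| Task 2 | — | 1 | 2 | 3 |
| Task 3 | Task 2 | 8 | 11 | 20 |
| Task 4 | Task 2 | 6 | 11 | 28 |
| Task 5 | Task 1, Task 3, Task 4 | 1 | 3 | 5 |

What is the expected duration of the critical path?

18 days

te_Task 1 = (10 + 4·11 + 12)/6 = 66/6 = 11
te_Task 2 = (1 + 4·2 + 3)/6 = 12/6 = 2
te_Task 3 = (8 + 4·11 + 20)/6 = 72/6 = 12
te_Task 4 = (6 + 4·11 + 28)/6 = 78/6 = 13
te_Task 5 = (1 + 4·3 + 5)/6 = 18/6 = 3

Forward pass:
ES_Task 1 = 0; EF_Task 1 = 11
ES_Task 2 = 0; EF_Task 2 = 2
ES_Task 3 = 2; EF_Task 3 = 2+12 = 14
ES_Task 4 = 2; EF_Task 4 = 2+13 = 15
ES_Task 5 = max(EF_Task 1=11, EF_Task 3=14, EF_Task 4=15) = 15; EF_Task 5 = 15+3 = 18
Expected project duration μ = 18 days. Critical path: Task 2 → Task 4 → Task 5.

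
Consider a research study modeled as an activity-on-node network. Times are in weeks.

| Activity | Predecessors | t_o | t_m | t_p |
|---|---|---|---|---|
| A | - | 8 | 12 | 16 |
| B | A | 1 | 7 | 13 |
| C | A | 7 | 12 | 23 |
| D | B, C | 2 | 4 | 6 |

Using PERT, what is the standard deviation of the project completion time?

te_A = (8 + 4·12 + 16)/6 = 72/6 = 12; σ²_A = ((16−8)/6)² = 1.778
te_B = (1 + 4·7 + 13)/6 = 42/6 = 7; σ²_B = ((13−1)/6)² = 4.000
te_C = (7 + 4·12 + 23)/6 = 78/6 = 13; σ²_C = ((23−7)/6)² = 7.111
te_D = (2 + 4·4 + 6)/6 = 24/6 = 4; σ²_D = ((6−2)/6)² = 0.444

Forward pass:
ES_A = 0; EF_A = 12
ES_B = 12; EF_B = 12+7 = 19
ES_C = 12; EF_C = 12+13 = 25
ES_D = max(EF_B=19, EF_C=25) = 25; EF_D = 25+4 = 29
Expected project duration μ = 29 weeks. Critical path: A → C → D.

Variance along critical path = 1.778 + 7.111 + 0.444 = 9.333
σ = √9.333 = 3.055 weeks

3.06 weeks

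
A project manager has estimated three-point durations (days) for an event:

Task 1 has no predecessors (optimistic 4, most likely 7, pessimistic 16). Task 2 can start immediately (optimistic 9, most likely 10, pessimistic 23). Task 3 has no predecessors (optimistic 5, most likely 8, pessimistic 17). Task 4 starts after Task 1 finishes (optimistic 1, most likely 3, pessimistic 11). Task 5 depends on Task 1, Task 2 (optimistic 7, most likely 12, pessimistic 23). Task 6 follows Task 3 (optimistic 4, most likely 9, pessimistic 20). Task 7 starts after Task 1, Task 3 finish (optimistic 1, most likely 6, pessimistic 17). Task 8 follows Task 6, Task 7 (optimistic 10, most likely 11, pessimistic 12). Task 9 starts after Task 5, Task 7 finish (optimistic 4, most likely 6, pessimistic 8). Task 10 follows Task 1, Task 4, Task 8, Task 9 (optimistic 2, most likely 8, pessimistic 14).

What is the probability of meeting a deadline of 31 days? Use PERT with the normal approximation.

te_Task 1 = (4 + 4·7 + 16)/6 = 48/6 = 8; σ²_Task 1 = ((16−4)/6)² = 4.000
te_Task 2 = (9 + 4·10 + 23)/6 = 72/6 = 12; σ²_Task 2 = ((23−9)/6)² = 5.444
te_Task 3 = (5 + 4·8 + 17)/6 = 54/6 = 9; σ²_Task 3 = ((17−5)/6)² = 4.000
te_Task 4 = (1 + 4·3 + 11)/6 = 24/6 = 4; σ²_Task 4 = ((11−1)/6)² = 2.778
te_Task 5 = (7 + 4·12 + 23)/6 = 78/6 = 13; σ²_Task 5 = ((23−7)/6)² = 7.111
te_Task 6 = (4 + 4·9 + 20)/6 = 60/6 = 10; σ²_Task 6 = ((20−4)/6)² = 7.111
te_Task 7 = (1 + 4·6 + 17)/6 = 42/6 = 7; σ²_Task 7 = ((17−1)/6)² = 7.111
te_Task 8 = (10 + 4·11 + 12)/6 = 66/6 = 11; σ²_Task 8 = ((12−10)/6)² = 0.111
te_Task 9 = (4 + 4·6 + 8)/6 = 36/6 = 6; σ²_Task 9 = ((8−4)/6)² = 0.444
te_Task 10 = (2 + 4·8 + 14)/6 = 48/6 = 8; σ²_Task 10 = ((14−2)/6)² = 4.000

Forward pass:
ES_Task 1 = 0; EF_Task 1 = 8
ES_Task 2 = 0; EF_Task 2 = 12
ES_Task 3 = 0; EF_Task 3 = 9
ES_Task 4 = 8; EF_Task 4 = 8+4 = 12
ES_Task 5 = max(EF_Task 1=8, EF_Task 2=12) = 12; EF_Task 5 = 12+13 = 25
ES_Task 6 = 9; EF_Task 6 = 9+10 = 19
ES_Task 7 = max(EF_Task 1=8, EF_Task 3=9) = 9; EF_Task 7 = 9+7 = 16
ES_Task 8 = max(EF_Task 6=19, EF_Task 7=16) = 19; EF_Task 8 = 19+11 = 30
ES_Task 9 = max(EF_Task 5=25, EF_Task 7=16) = 25; EF_Task 9 = 25+6 = 31
ES_Task 10 = max(EF_Task 1=8, EF_Task 4=12, EF_Task 8=30, EF_Task 9=31) = 31; EF_Task 10 = 31+8 = 39
Expected project duration μ = 39 days. Critical path: Task 2 → Task 5 → Task 9 → Task 10.

Variance along critical path = 5.444 + 7.111 + 0.444 + 4.000 = 17.000; σ = √17.000 = 4.123 days.
Z = (31 − 39) / 4.123 = -1.940
P(T ≤ 31) = Φ(-1.940) ≈ 0.026

0.026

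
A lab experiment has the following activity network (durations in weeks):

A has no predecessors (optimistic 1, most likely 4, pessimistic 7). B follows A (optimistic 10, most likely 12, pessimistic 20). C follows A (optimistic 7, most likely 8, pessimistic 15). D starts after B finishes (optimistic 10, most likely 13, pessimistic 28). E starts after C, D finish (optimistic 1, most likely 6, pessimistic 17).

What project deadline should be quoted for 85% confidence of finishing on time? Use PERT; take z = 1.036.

te_A = (1 + 4·4 + 7)/6 = 24/6 = 4; σ²_A = ((7−1)/6)² = 1.000
te_B = (10 + 4·12 + 20)/6 = 78/6 = 13; σ²_B = ((20−10)/6)² = 2.778
te_C = (7 + 4·8 + 15)/6 = 54/6 = 9; σ²_C = ((15−7)/6)² = 1.778
te_D = (10 + 4·13 + 28)/6 = 90/6 = 15; σ²_D = ((28−10)/6)² = 9.000
te_E = (1 + 4·6 + 17)/6 = 42/6 = 7; σ²_E = ((17−1)/6)² = 7.111

Forward pass:
ES_A = 0; EF_A = 4
ES_B = 4; EF_B = 4+13 = 17
ES_C = 4; EF_C = 4+9 = 13
ES_D = 17; EF_D = 17+15 = 32
ES_E = max(EF_C=13, EF_D=32) = 32; EF_E = 32+7 = 39
Expected project duration μ = 39 weeks. Critical path: A → B → D → E.

Variance along critical path = 1.000 + 2.778 + 9.000 + 7.111 = 19.889; σ = 4.460 weeks.
D = μ + z·σ = 39 + 1.036·4.460 = 43.6 weeks

43.6 weeks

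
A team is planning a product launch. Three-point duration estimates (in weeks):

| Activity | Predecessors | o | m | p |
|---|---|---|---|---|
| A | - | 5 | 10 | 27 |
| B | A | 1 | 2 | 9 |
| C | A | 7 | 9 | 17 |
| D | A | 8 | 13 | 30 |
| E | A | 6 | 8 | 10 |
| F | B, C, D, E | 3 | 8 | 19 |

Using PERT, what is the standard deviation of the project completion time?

5.83 weeks

te_A = (5 + 4·10 + 27)/6 = 72/6 = 12; σ²_A = ((27−5)/6)² = 13.444
te_B = (1 + 4·2 + 9)/6 = 18/6 = 3; σ²_B = ((9−1)/6)² = 1.778
te_C = (7 + 4·9 + 17)/6 = 60/6 = 10; σ²_C = ((17−7)/6)² = 2.778
te_D = (8 + 4·13 + 30)/6 = 90/6 = 15; σ²_D = ((30−8)/6)² = 13.444
te_E = (6 + 4·8 + 10)/6 = 48/6 = 8; σ²_E = ((10−6)/6)² = 0.444
te_F = (3 + 4·8 + 19)/6 = 54/6 = 9; σ²_F = ((19−3)/6)² = 7.111

Forward pass:
ES_A = 0; EF_A = 12
ES_B = 12; EF_B = 12+3 = 15
ES_C = 12; EF_C = 12+10 = 22
ES_D = 12; EF_D = 12+15 = 27
ES_E = 12; EF_E = 12+8 = 20
ES_F = max(EF_B=15, EF_C=22, EF_D=27, EF_E=20) = 27; EF_F = 27+9 = 36
Expected project duration μ = 36 weeks. Critical path: A → D → F.

Variance along critical path = 13.444 + 13.444 + 7.111 = 34.000
σ = √34.000 = 5.831 weeks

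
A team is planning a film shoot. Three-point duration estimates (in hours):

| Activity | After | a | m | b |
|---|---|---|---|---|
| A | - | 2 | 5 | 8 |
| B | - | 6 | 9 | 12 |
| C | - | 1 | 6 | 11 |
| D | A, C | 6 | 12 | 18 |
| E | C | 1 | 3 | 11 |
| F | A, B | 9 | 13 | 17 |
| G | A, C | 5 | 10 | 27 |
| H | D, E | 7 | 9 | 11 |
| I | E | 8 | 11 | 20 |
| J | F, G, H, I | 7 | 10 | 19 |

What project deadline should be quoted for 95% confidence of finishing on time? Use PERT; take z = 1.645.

te_A = (2 + 4·5 + 8)/6 = 30/6 = 5; σ²_A = ((8−2)/6)² = 1.000
te_B = (6 + 4·9 + 12)/6 = 54/6 = 9; σ²_B = ((12−6)/6)² = 1.000
te_C = (1 + 4·6 + 11)/6 = 36/6 = 6; σ²_C = ((11−1)/6)² = 2.778
te_D = (6 + 4·12 + 18)/6 = 72/6 = 12; σ²_D = ((18−6)/6)² = 4.000
te_E = (1 + 4·3 + 11)/6 = 24/6 = 4; σ²_E = ((11−1)/6)² = 2.778
te_F = (9 + 4·13 + 17)/6 = 78/6 = 13; σ²_F = ((17−9)/6)² = 1.778
te_G = (5 + 4·10 + 27)/6 = 72/6 = 12; σ²_G = ((27−5)/6)² = 13.444
te_H = (7 + 4·9 + 11)/6 = 54/6 = 9; σ²_H = ((11−7)/6)² = 0.444
te_I = (8 + 4·11 + 20)/6 = 72/6 = 12; σ²_I = ((20−8)/6)² = 4.000
te_J = (7 + 4·10 + 19)/6 = 66/6 = 11; σ²_J = ((19−7)/6)² = 4.000

Forward pass:
ES_A = 0; EF_A = 5
ES_B = 0; EF_B = 9
ES_C = 0; EF_C = 6
ES_D = max(EF_A=5, EF_C=6) = 6; EF_D = 6+12 = 18
ES_E = 6; EF_E = 6+4 = 10
ES_F = max(EF_A=5, EF_B=9) = 9; EF_F = 9+13 = 22
ES_G = max(EF_A=5, EF_C=6) = 6; EF_G = 6+12 = 18
ES_H = max(EF_D=18, EF_E=10) = 18; EF_H = 18+9 = 27
ES_I = 10; EF_I = 10+12 = 22
ES_J = max(EF_F=22, EF_G=18, EF_H=27, EF_I=22) = 27; EF_J = 27+11 = 38
Expected project duration μ = 38 hours. Critical path: C → D → H → J.

Variance along critical path = 2.778 + 4.000 + 0.444 + 4.000 = 11.222; σ = 3.350 hours.
D = μ + z·σ = 38 + 1.645·3.350 = 43.5 hours

43.5 hours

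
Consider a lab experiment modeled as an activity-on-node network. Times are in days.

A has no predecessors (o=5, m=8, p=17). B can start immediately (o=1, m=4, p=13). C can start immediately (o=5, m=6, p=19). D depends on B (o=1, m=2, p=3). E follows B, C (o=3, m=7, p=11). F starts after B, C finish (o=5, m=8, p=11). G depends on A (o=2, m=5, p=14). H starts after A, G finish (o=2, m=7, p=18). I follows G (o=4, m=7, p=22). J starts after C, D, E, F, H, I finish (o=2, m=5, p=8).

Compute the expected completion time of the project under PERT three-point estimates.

te_A = (5 + 4·8 + 17)/6 = 54/6 = 9
te_B = (1 + 4·4 + 13)/6 = 30/6 = 5
te_C = (5 + 4·6 + 19)/6 = 48/6 = 8
te_D = (1 + 4·2 + 3)/6 = 12/6 = 2
te_E = (3 + 4·7 + 11)/6 = 42/6 = 7
te_F = (5 + 4·8 + 11)/6 = 48/6 = 8
te_G = (2 + 4·5 + 14)/6 = 36/6 = 6
te_H = (2 + 4·7 + 18)/6 = 48/6 = 8
te_I = (4 + 4·7 + 22)/6 = 54/6 = 9
te_J = (2 + 4·5 + 8)/6 = 30/6 = 5

Forward pass:
ES_A = 0; EF_A = 9
ES_B = 0; EF_B = 5
ES_C = 0; EF_C = 8
ES_D = 5; EF_D = 5+2 = 7
ES_E = max(EF_B=5, EF_C=8) = 8; EF_E = 8+7 = 15
ES_F = max(EF_B=5, EF_C=8) = 8; EF_F = 8+8 = 16
ES_G = 9; EF_G = 9+6 = 15
ES_H = max(EF_A=9, EF_G=15) = 15; EF_H = 15+8 = 23
ES_I = 15; EF_I = 15+9 = 24
ES_J = max(EF_C=8, EF_D=7, EF_E=15, EF_F=16, EF_H=23, EF_I=24) = 24; EF_J = 24+5 = 29
Expected project duration μ = 29 days. Critical path: A → G → I → J.

29 days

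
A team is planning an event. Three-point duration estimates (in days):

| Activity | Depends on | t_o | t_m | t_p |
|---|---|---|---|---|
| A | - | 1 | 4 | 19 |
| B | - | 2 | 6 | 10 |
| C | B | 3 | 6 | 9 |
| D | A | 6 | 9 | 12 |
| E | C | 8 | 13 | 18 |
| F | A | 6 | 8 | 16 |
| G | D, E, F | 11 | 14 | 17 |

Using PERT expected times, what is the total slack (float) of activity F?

10 days

te_A = (1 + 4·4 + 19)/6 = 36/6 = 6
te_B = (2 + 4·6 + 10)/6 = 36/6 = 6
te_C = (3 + 4·6 + 9)/6 = 36/6 = 6
te_D = (6 + 4·9 + 12)/6 = 54/6 = 9
te_E = (8 + 4·13 + 18)/6 = 78/6 = 13
te_F = (6 + 4·8 + 16)/6 = 54/6 = 9
te_G = (11 + 4·14 + 17)/6 = 84/6 = 14

Forward pass:
ES_A = 0; EF_A = 6
ES_B = 0; EF_B = 6
ES_C = 6; EF_C = 6+6 = 12
ES_D = 6; EF_D = 6+9 = 15
ES_E = 12; EF_E = 12+13 = 25
ES_F = 6; EF_F = 6+9 = 15
ES_G = max(EF_D=15, EF_E=25, EF_F=15) = 25; EF_G = 25+14 = 39
Expected project duration μ = 39 days. Critical path: B → C → E → G.

Backward pass:
LF_G = 39; LS_G = 39−14 = 25
LF_F = LS_G = 25; LS_F = 25−9 = 16
LF_E = LS_G = 25; LS_E = 25−13 = 12
LF_D = LS_G = 25; LS_D = 25−9 = 16
LF_C = LS_E = 12; LS_C = 12−6 = 6
LF_B = LS_C = 6; LS_B = 6−6 = 0
LF_A = min(LS_D=16, LS_F=16) = 16; LS_A = 16−6 = 10
Slack_F = LS_F − ES_F = 16 − 6 = 10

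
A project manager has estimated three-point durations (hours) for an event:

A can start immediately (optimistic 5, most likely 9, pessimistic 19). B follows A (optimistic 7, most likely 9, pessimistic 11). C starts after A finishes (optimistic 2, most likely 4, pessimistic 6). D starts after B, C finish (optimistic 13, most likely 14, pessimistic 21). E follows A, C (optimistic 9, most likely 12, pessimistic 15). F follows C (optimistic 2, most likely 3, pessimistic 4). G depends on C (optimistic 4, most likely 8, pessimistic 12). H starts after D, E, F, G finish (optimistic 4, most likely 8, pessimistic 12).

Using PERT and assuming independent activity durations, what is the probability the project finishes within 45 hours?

0.836

te_A = (5 + 4·9 + 19)/6 = 60/6 = 10; σ²_A = ((19−5)/6)² = 5.444
te_B = (7 + 4·9 + 11)/6 = 54/6 = 9; σ²_B = ((11−7)/6)² = 0.444
te_C = (2 + 4·4 + 6)/6 = 24/6 = 4; σ²_C = ((6−2)/6)² = 0.444
te_D = (13 + 4·14 + 21)/6 = 90/6 = 15; σ²_D = ((21−13)/6)² = 1.778
te_E = (9 + 4·12 + 15)/6 = 72/6 = 12; σ²_E = ((15−9)/6)² = 1.000
te_F = (2 + 4·3 + 4)/6 = 18/6 = 3; σ²_F = ((4−2)/6)² = 0.111
te_G = (4 + 4·8 + 12)/6 = 48/6 = 8; σ²_G = ((12−4)/6)² = 1.778
te_H = (4 + 4·8 + 12)/6 = 48/6 = 8; σ²_H = ((12−4)/6)² = 1.778

Forward pass:
ES_A = 0; EF_A = 10
ES_B = 10; EF_B = 10+9 = 19
ES_C = 10; EF_C = 10+4 = 14
ES_D = max(EF_B=19, EF_C=14) = 19; EF_D = 19+15 = 34
ES_E = max(EF_A=10, EF_C=14) = 14; EF_E = 14+12 = 26
ES_F = 14; EF_F = 14+3 = 17
ES_G = 14; EF_G = 14+8 = 22
ES_H = max(EF_D=34, EF_E=26, EF_F=17, EF_G=22) = 34; EF_H = 34+8 = 42
Expected project duration μ = 42 hours. Critical path: A → B → D → H.

Variance along critical path = 5.444 + 0.444 + 1.778 + 1.778 = 9.444; σ = √9.444 = 3.073 hours.
Z = (45 − 42) / 3.073 = 0.976
P(T ≤ 45) = Φ(0.976) ≈ 0.836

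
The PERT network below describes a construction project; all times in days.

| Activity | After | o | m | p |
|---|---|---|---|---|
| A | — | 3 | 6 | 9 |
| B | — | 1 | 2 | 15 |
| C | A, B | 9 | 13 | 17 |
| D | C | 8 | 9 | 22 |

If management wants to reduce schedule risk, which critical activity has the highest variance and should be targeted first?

te_A = (3 + 4·6 + 9)/6 = 36/6 = 6; σ²_A = ((9−3)/6)² = 1.000
te_B = (1 + 4·2 + 15)/6 = 24/6 = 4; σ²_B = ((15−1)/6)² = 5.444
te_C = (9 + 4·13 + 17)/6 = 78/6 = 13; σ²_C = ((17−9)/6)² = 1.778
te_D = (8 + 4·9 + 22)/6 = 66/6 = 11; σ²_D = ((22−8)/6)² = 5.444

Forward pass:
ES_A = 0; EF_A = 6
ES_B = 0; EF_B = 4
ES_C = max(EF_A=6, EF_B=4) = 6; EF_C = 6+13 = 19
ES_D = 19; EF_D = 19+11 = 30
Expected project duration μ = 30 days. Critical path: A → C → D.

Variances on critical path: σ²_A=1.000, σ²_C=1.778, σ²_D=5.444.
Largest is σ²_D = 5.444.

D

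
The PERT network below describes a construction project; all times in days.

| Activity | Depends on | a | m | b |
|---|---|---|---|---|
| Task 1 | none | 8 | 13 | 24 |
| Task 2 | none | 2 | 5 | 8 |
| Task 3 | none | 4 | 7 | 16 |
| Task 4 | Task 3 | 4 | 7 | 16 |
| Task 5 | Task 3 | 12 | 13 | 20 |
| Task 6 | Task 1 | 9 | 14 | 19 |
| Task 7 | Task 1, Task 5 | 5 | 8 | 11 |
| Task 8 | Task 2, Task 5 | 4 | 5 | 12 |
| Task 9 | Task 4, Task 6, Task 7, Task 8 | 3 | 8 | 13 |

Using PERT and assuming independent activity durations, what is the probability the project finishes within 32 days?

0.026

te_Task 1 = (8 + 4·13 + 24)/6 = 84/6 = 14; σ²_Task 1 = ((24−8)/6)² = 7.111
te_Task 2 = (2 + 4·5 + 8)/6 = 30/6 = 5; σ²_Task 2 = ((8−2)/6)² = 1.000
te_Task 3 = (4 + 4·7 + 16)/6 = 48/6 = 8; σ²_Task 3 = ((16−4)/6)² = 4.000
te_Task 4 = (4 + 4·7 + 16)/6 = 48/6 = 8; σ²_Task 4 = ((16−4)/6)² = 4.000
te_Task 5 = (12 + 4·13 + 20)/6 = 84/6 = 14; σ²_Task 5 = ((20−12)/6)² = 1.778
te_Task 6 = (9 + 4·14 + 19)/6 = 84/6 = 14; σ²_Task 6 = ((19−9)/6)² = 2.778
te_Task 7 = (5 + 4·8 + 11)/6 = 48/6 = 8; σ²_Task 7 = ((11−5)/6)² = 1.000
te_Task 8 = (4 + 4·5 + 12)/6 = 36/6 = 6; σ²_Task 8 = ((12−4)/6)² = 1.778
te_Task 9 = (3 + 4·8 + 13)/6 = 48/6 = 8; σ²_Task 9 = ((13−3)/6)² = 2.778

Forward pass:
ES_Task 1 = 0; EF_Task 1 = 14
ES_Task 2 = 0; EF_Task 2 = 5
ES_Task 3 = 0; EF_Task 3 = 8
ES_Task 4 = 8; EF_Task 4 = 8+8 = 16
ES_Task 5 = 8; EF_Task 5 = 8+14 = 22
ES_Task 6 = 14; EF_Task 6 = 14+14 = 28
ES_Task 7 = max(EF_Task 1=14, EF_Task 5=22) = 22; EF_Task 7 = 22+8 = 30
ES_Task 8 = max(EF_Task 2=5, EF_Task 5=22) = 22; EF_Task 8 = 22+6 = 28
ES_Task 9 = max(EF_Task 4=16, EF_Task 6=28, EF_Task 7=30, EF_Task 8=28) = 30; EF_Task 9 = 30+8 = 38
Expected project duration μ = 38 days. Critical path: Task 3 → Task 5 → Task 7 → Task 9.

Variance along critical path = 4.000 + 1.778 + 1.000 + 2.778 = 9.556; σ = √9.556 = 3.091 days.
Z = (32 − 38) / 3.091 = -1.941
P(T ≤ 32) = Φ(-1.941) ≈ 0.026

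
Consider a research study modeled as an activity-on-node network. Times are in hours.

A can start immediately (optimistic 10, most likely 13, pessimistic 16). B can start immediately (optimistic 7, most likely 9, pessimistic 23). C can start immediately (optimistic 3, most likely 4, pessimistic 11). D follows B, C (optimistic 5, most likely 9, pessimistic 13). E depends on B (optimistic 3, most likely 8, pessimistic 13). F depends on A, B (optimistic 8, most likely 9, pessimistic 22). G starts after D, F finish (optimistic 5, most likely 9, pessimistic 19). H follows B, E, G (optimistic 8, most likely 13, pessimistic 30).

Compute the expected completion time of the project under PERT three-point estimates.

te_A = (10 + 4·13 + 16)/6 = 78/6 = 13
te_B = (7 + 4·9 + 23)/6 = 66/6 = 11
te_C = (3 + 4·4 + 11)/6 = 30/6 = 5
te_D = (5 + 4·9 + 13)/6 = 54/6 = 9
te_E = (3 + 4·8 + 13)/6 = 48/6 = 8
te_F = (8 + 4·9 + 22)/6 = 66/6 = 11
te_G = (5 + 4·9 + 19)/6 = 60/6 = 10
te_H = (8 + 4·13 + 30)/6 = 90/6 = 15

Forward pass:
ES_A = 0; EF_A = 13
ES_B = 0; EF_B = 11
ES_C = 0; EF_C = 5
ES_D = max(EF_B=11, EF_C=5) = 11; EF_D = 11+9 = 20
ES_E = 11; EF_E = 11+8 = 19
ES_F = max(EF_A=13, EF_B=11) = 13; EF_F = 13+11 = 24
ES_G = max(EF_D=20, EF_F=24) = 24; EF_G = 24+10 = 34
ES_H = max(EF_B=11, EF_E=19, EF_G=34) = 34; EF_H = 34+15 = 49
Expected project duration μ = 49 hours. Critical path: A → F → G → H.

49 hours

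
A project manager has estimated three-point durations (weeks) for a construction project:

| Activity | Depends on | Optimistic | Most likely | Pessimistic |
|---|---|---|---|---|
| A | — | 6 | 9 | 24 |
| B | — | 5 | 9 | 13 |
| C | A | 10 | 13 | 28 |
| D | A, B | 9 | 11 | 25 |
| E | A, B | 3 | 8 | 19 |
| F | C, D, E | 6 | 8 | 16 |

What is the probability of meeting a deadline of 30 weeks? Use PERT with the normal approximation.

te_A = (6 + 4·9 + 24)/6 = 66/6 = 11; σ²_A = ((24−6)/6)² = 9.000
te_B = (5 + 4·9 + 13)/6 = 54/6 = 9; σ²_B = ((13−5)/6)² = 1.778
te_C = (10 + 4·13 + 28)/6 = 90/6 = 15; σ²_C = ((28−10)/6)² = 9.000
te_D = (9 + 4·11 + 25)/6 = 78/6 = 13; σ²_D = ((25−9)/6)² = 7.111
te_E = (3 + 4·8 + 19)/6 = 54/6 = 9; σ²_E = ((19−3)/6)² = 7.111
te_F = (6 + 4·8 + 16)/6 = 54/6 = 9; σ²_F = ((16−6)/6)² = 2.778

Forward pass:
ES_A = 0; EF_A = 11
ES_B = 0; EF_B = 9
ES_C = 11; EF_C = 11+15 = 26
ES_D = max(EF_A=11, EF_B=9) = 11; EF_D = 11+13 = 24
ES_E = max(EF_A=11, EF_B=9) = 11; EF_E = 11+9 = 20
ES_F = max(EF_C=26, EF_D=24, EF_E=20) = 26; EF_F = 26+9 = 35
Expected project duration μ = 35 weeks. Critical path: A → C → F.

Variance along critical path = 9.000 + 9.000 + 2.778 = 20.778; σ = √20.778 = 4.558 weeks.
Z = (30 − 35) / 4.558 = -1.097
P(T ≤ 30) = Φ(-1.097) ≈ 0.136

0.136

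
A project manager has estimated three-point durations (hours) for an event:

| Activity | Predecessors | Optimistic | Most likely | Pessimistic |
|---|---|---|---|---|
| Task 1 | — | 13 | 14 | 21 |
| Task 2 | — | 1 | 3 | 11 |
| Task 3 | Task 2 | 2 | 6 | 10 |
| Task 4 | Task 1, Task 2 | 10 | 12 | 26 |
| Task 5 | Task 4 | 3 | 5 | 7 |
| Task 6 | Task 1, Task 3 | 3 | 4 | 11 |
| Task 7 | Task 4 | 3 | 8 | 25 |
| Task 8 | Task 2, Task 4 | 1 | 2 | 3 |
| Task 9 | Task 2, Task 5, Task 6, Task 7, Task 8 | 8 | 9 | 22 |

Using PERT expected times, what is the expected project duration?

50 hours

te_Task 1 = (13 + 4·14 + 21)/6 = 90/6 = 15
te_Task 2 = (1 + 4·3 + 11)/6 = 24/6 = 4
te_Task 3 = (2 + 4·6 + 10)/6 = 36/6 = 6
te_Task 4 = (10 + 4·12 + 26)/6 = 84/6 = 14
te_Task 5 = (3 + 4·5 + 7)/6 = 30/6 = 5
te_Task 6 = (3 + 4·4 + 11)/6 = 30/6 = 5
te_Task 7 = (3 + 4·8 + 25)/6 = 60/6 = 10
te_Task 8 = (1 + 4·2 + 3)/6 = 12/6 = 2
te_Task 9 = (8 + 4·9 + 22)/6 = 66/6 = 11

Forward pass:
ES_Task 1 = 0; EF_Task 1 = 15
ES_Task 2 = 0; EF_Task 2 = 4
ES_Task 3 = 4; EF_Task 3 = 4+6 = 10
ES_Task 4 = max(EF_Task 1=15, EF_Task 2=4) = 15; EF_Task 4 = 15+14 = 29
ES_Task 5 = 29; EF_Task 5 = 29+5 = 34
ES_Task 6 = max(EF_Task 1=15, EF_Task 3=10) = 15; EF_Task 6 = 15+5 = 20
ES_Task 7 = 29; EF_Task 7 = 29+10 = 39
ES_Task 8 = max(EF_Task 2=4, EF_Task 4=29) = 29; EF_Task 8 = 29+2 = 31
ES_Task 9 = max(EF_Task 2=4, EF_Task 5=34, EF_Task 6=20, EF_Task 7=39, EF_Task 8=31) = 39; EF_Task 9 = 39+11 = 50
Expected project duration μ = 50 hours. Critical path: Task 1 → Task 4 → Task 7 → Task 9.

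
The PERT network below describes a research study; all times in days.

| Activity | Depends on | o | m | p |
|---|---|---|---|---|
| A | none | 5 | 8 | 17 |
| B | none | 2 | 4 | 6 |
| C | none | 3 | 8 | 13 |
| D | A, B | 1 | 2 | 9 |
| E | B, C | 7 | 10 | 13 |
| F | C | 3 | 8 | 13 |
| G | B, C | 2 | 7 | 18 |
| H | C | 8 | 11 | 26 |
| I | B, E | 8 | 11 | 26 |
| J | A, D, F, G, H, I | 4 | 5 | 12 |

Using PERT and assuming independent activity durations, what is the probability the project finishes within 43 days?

te_A = (5 + 4·8 + 17)/6 = 54/6 = 9; σ²_A = ((17−5)/6)² = 4.000
te_B = (2 + 4·4 + 6)/6 = 24/6 = 4; σ²_B = ((6−2)/6)² = 0.444
te_C = (3 + 4·8 + 13)/6 = 48/6 = 8; σ²_C = ((13−3)/6)² = 2.778
te_D = (1 + 4·2 + 9)/6 = 18/6 = 3; σ²_D = ((9−1)/6)² = 1.778
te_E = (7 + 4·10 + 13)/6 = 60/6 = 10; σ²_E = ((13−7)/6)² = 1.000
te_F = (3 + 4·8 + 13)/6 = 48/6 = 8; σ²_F = ((13−3)/6)² = 2.778
te_G = (2 + 4·7 + 18)/6 = 48/6 = 8; σ²_G = ((18−2)/6)² = 7.111
te_H = (8 + 4·11 + 26)/6 = 78/6 = 13; σ²_H = ((26−8)/6)² = 9.000
te_I = (8 + 4·11 + 26)/6 = 78/6 = 13; σ²_I = ((26−8)/6)² = 9.000
te_J = (4 + 4·5 + 12)/6 = 36/6 = 6; σ²_J = ((12−4)/6)² = 1.778

Forward pass:
ES_A = 0; EF_A = 9
ES_B = 0; EF_B = 4
ES_C = 0; EF_C = 8
ES_D = max(EF_A=9, EF_B=4) = 9; EF_D = 9+3 = 12
ES_E = max(EF_B=4, EF_C=8) = 8; EF_E = 8+10 = 18
ES_F = 8; EF_F = 8+8 = 16
ES_G = max(EF_B=4, EF_C=8) = 8; EF_G = 8+8 = 16
ES_H = 8; EF_H = 8+13 = 21
ES_I = max(EF_B=4, EF_E=18) = 18; EF_I = 18+13 = 31
ES_J = max(EF_A=9, EF_D=12, EF_F=16, EF_G=16, EF_H=21, EF_I=31) = 31; EF_J = 31+6 = 37
Expected project duration μ = 37 days. Critical path: C → E → I → J.

Variance along critical path = 2.778 + 1.000 + 9.000 + 1.778 = 14.556; σ = √14.556 = 3.815 days.
Z = (43 − 37) / 3.815 = 1.573
P(T ≤ 43) = Φ(1.573) ≈ 0.942

0.942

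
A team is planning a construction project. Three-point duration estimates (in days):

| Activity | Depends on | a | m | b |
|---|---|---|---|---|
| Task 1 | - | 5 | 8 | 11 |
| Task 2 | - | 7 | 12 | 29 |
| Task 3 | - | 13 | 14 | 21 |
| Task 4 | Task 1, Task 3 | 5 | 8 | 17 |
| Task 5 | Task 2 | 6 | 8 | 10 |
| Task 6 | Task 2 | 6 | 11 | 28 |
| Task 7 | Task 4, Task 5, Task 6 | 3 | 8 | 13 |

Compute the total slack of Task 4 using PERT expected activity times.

3 days

te_Task 1 = (5 + 4·8 + 11)/6 = 48/6 = 8
te_Task 2 = (7 + 4·12 + 29)/6 = 84/6 = 14
te_Task 3 = (13 + 4·14 + 21)/6 = 90/6 = 15
te_Task 4 = (5 + 4·8 + 17)/6 = 54/6 = 9
te_Task 5 = (6 + 4·8 + 10)/6 = 48/6 = 8
te_Task 6 = (6 + 4·11 + 28)/6 = 78/6 = 13
te_Task 7 = (3 + 4·8 + 13)/6 = 48/6 = 8

Forward pass:
ES_Task 1 = 0; EF_Task 1 = 8
ES_Task 2 = 0; EF_Task 2 = 14
ES_Task 3 = 0; EF_Task 3 = 15
ES_Task 4 = max(EF_Task 1=8, EF_Task 3=15) = 15; EF_Task 4 = 15+9 = 24
ES_Task 5 = 14; EF_Task 5 = 14+8 = 22
ES_Task 6 = 14; EF_Task 6 = 14+13 = 27
ES_Task 7 = max(EF_Task 4=24, EF_Task 5=22, EF_Task 6=27) = 27; EF_Task 7 = 27+8 = 35
Expected project duration μ = 35 days. Critical path: Task 2 → Task 6 → Task 7.

Backward pass:
LF_Task 7 = 35; LS_Task 7 = 35−8 = 27
LF_Task 6 = LS_Task 7 = 27; LS_Task 6 = 27−13 = 14
LF_Task 5 = LS_Task 7 = 27; LS_Task 5 = 27−8 = 19
LF_Task 4 = LS_Task 7 = 27; LS_Task 4 = 27−9 = 18
LF_Task 3 = LS_Task 4 = 18; LS_Task 3 = 18−15 = 3
LF_Task 2 = min(LS_Task 5=19, LS_Task 6=14) = 14; LS_Task 2 = 14−14 = 0
LF_Task 1 = LS_Task 4 = 18; LS_Task 1 = 18−8 = 10
Slack_Task 4 = LS_Task 4 − ES_Task 4 = 18 − 15 = 3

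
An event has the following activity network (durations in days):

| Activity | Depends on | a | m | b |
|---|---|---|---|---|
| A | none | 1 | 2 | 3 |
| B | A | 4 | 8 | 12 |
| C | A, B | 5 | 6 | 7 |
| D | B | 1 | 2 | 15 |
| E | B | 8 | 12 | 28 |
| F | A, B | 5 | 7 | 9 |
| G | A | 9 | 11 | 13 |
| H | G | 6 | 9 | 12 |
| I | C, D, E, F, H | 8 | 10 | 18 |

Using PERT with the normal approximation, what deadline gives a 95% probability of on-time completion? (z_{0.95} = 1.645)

te_A = (1 + 4·2 + 3)/6 = 12/6 = 2; σ²_A = ((3−1)/6)² = 0.111
te_B = (4 + 4·8 + 12)/6 = 48/6 = 8; σ²_B = ((12−4)/6)² = 1.778
te_C = (5 + 4·6 + 7)/6 = 36/6 = 6; σ²_C = ((7−5)/6)² = 0.111
te_D = (1 + 4·2 + 15)/6 = 24/6 = 4; σ²_D = ((15−1)/6)² = 5.444
te_E = (8 + 4·12 + 28)/6 = 84/6 = 14; σ²_E = ((28−8)/6)² = 11.111
te_F = (5 + 4·7 + 9)/6 = 42/6 = 7; σ²_F = ((9−5)/6)² = 0.444
te_G = (9 + 4·11 + 13)/6 = 66/6 = 11; σ²_G = ((13−9)/6)² = 0.444
te_H = (6 + 4·9 + 12)/6 = 54/6 = 9; σ²_H = ((12−6)/6)² = 1.000
te_I = (8 + 4·10 + 18)/6 = 66/6 = 11; σ²_I = ((18−8)/6)² = 2.778

Forward pass:
ES_A = 0; EF_A = 2
ES_B = 2; EF_B = 2+8 = 10
ES_C = max(EF_A=2, EF_B=10) = 10; EF_C = 10+6 = 16
ES_D = 10; EF_D = 10+4 = 14
ES_E = 10; EF_E = 10+14 = 24
ES_F = max(EF_A=2, EF_B=10) = 10; EF_F = 10+7 = 17
ES_G = 2; EF_G = 2+11 = 13
ES_H = 13; EF_H = 13+9 = 22
ES_I = max(EF_C=16, EF_D=14, EF_E=24, EF_F=17, EF_H=22) = 24; EF_I = 24+11 = 35
Expected project duration μ = 35 days. Critical path: A → B → E → I.

Variance along critical path = 0.111 + 1.778 + 11.111 + 2.778 = 15.778; σ = 3.972 days.
D = μ + z·σ = 35 + 1.645·3.972 = 41.5 days

41.5 days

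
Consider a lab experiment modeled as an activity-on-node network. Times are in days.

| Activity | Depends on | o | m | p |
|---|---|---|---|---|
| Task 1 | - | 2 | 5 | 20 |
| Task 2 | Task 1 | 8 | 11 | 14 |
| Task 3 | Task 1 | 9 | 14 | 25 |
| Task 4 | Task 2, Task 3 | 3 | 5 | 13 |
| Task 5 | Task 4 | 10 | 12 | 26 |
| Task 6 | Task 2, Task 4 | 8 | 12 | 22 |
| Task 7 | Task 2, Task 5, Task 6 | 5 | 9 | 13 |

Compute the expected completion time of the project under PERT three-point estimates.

te_Task 1 = (2 + 4·5 + 20)/6 = 42/6 = 7
te_Task 2 = (8 + 4·11 + 14)/6 = 66/6 = 11
te_Task 3 = (9 + 4·14 + 25)/6 = 90/6 = 15
te_Task 4 = (3 + 4·5 + 13)/6 = 36/6 = 6
te_Task 5 = (10 + 4·12 + 26)/6 = 84/6 = 14
te_Task 6 = (8 + 4·12 + 22)/6 = 78/6 = 13
te_Task 7 = (5 + 4·9 + 13)/6 = 54/6 = 9

Forward pass:
ES_Task 1 = 0; EF_Task 1 = 7
ES_Task 2 = 7; EF_Task 2 = 7+11 = 18
ES_Task 3 = 7; EF_Task 3 = 7+15 = 22
ES_Task 4 = max(EF_Task 2=18, EF_Task 3=22) = 22; EF_Task 4 = 22+6 = 28
ES_Task 5 = 28; EF_Task 5 = 28+14 = 42
ES_Task 6 = max(EF_Task 2=18, EF_Task 4=28) = 28; EF_Task 6 = 28+13 = 41
ES_Task 7 = max(EF_Task 2=18, EF_Task 5=42, EF_Task 6=41) = 42; EF_Task 7 = 42+9 = 51
Expected project duration μ = 51 days. Critical path: Task 1 → Task 3 → Task 4 → Task 5 → Task 7.

51 days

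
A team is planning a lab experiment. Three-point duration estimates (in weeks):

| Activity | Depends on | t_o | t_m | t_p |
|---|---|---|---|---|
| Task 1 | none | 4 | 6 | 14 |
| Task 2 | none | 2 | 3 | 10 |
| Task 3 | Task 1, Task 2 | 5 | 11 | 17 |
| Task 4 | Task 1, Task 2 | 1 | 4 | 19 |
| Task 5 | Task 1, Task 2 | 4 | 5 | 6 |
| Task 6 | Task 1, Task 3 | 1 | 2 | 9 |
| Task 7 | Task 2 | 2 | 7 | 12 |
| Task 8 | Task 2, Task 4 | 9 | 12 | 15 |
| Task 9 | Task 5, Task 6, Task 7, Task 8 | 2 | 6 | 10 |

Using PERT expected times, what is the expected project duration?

te_Task 1 = (4 + 4·6 + 14)/6 = 42/6 = 7
te_Task 2 = (2 + 4·3 + 10)/6 = 24/6 = 4
te_Task 3 = (5 + 4·11 + 17)/6 = 66/6 = 11
te_Task 4 = (1 + 4·4 + 19)/6 = 36/6 = 6
te_Task 5 = (4 + 4·5 + 6)/6 = 30/6 = 5
te_Task 6 = (1 + 4·2 + 9)/6 = 18/6 = 3
te_Task 7 = (2 + 4·7 + 12)/6 = 42/6 = 7
te_Task 8 = (9 + 4·12 + 15)/6 = 72/6 = 12
te_Task 9 = (2 + 4·6 + 10)/6 = 36/6 = 6

Forward pass:
ES_Task 1 = 0; EF_Task 1 = 7
ES_Task 2 = 0; EF_Task 2 = 4
ES_Task 3 = max(EF_Task 1=7, EF_Task 2=4) = 7; EF_Task 3 = 7+11 = 18
ES_Task 4 = max(EF_Task 1=7, EF_Task 2=4) = 7; EF_Task 4 = 7+6 = 13
ES_Task 5 = max(EF_Task 1=7, EF_Task 2=4) = 7; EF_Task 5 = 7+5 = 12
ES_Task 6 = max(EF_Task 1=7, EF_Task 3=18) = 18; EF_Task 6 = 18+3 = 21
ES_Task 7 = 4; EF_Task 7 = 4+7 = 11
ES_Task 8 = max(EF_Task 2=4, EF_Task 4=13) = 13; EF_Task 8 = 13+12 = 25
ES_Task 9 = max(EF_Task 5=12, EF_Task 6=21, EF_Task 7=11, EF_Task 8=25) = 25; EF_Task 9 = 25+6 = 31
Expected project duration μ = 31 weeks. Critical path: Task 1 → Task 4 → Task 8 → Task 9.

31 weeks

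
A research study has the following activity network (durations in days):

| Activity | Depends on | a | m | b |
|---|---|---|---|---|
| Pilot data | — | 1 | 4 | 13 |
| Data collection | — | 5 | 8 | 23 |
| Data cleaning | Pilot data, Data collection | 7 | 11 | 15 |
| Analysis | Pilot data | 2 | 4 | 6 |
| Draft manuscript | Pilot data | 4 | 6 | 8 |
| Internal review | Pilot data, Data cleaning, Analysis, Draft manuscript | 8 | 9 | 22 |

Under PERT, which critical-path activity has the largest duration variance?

te_Pilot data = (1 + 4·4 + 13)/6 = 30/6 = 5; σ²_Pilot data = ((13−1)/6)² = 4.000
te_Data collection = (5 + 4·8 + 23)/6 = 60/6 = 10; σ²_Data collection = ((23−5)/6)² = 9.000
te_Data cleaning = (7 + 4·11 + 15)/6 = 66/6 = 11; σ²_Data cleaning = ((15−7)/6)² = 1.778
te_Analysis = (2 + 4·4 + 6)/6 = 24/6 = 4; σ²_Analysis = ((6−2)/6)² = 0.444
te_Draft manuscript = (4 + 4·6 + 8)/6 = 36/6 = 6; σ²_Draft manuscript = ((8−4)/6)² = 0.444
te_Internal review = (8 + 4·9 + 22)/6 = 66/6 = 11; σ²_Internal review = ((22−8)/6)² = 5.444

Forward pass:
ES_Pilot data = 0; EF_Pilot data = 5
ES_Data collection = 0; EF_Data collection = 10
ES_Data cleaning = max(EF_Pilot data=5, EF_Data collection=10) = 10; EF_Data cleaning = 10+11 = 21
ES_Analysis = 5; EF_Analysis = 5+4 = 9
ES_Draft manuscript = 5; EF_Draft manuscript = 5+6 = 11
ES_Internal review = max(EF_Pilot data=5, EF_Data cleaning=21, EF_Analysis=9, EF_Draft manuscript=11) = 21; EF_Internal review = 21+11 = 32
Expected project duration μ = 32 days. Critical path: Data collection → Data cleaning → Internal review.

Variances on critical path: σ²_Data collection=9.000, σ²_Data cleaning=1.778, σ²_Internal review=5.444.
Largest is σ²_Data collection = 9.000.

Data collection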